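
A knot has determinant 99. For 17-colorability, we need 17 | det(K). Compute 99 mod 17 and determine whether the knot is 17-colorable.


Step 1: A knot is p-colorable if and only if p divides its determinant.
Step 2: Compute 99 mod 17.
99 = 5 * 17 + 14
Step 3: 99 mod 17 = 14
Step 4: The knot is 17-colorable: no

14


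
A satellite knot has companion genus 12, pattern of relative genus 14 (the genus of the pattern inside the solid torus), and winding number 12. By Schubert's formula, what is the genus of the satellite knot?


Schubert: g(satellite) = g_rel(pattern) + |winding| * g(companion),
where g_rel(pattern) is the genus of the pattern relative to the solid torus.
= 14 + 12 * 12
= 14 + 144 = 158

158


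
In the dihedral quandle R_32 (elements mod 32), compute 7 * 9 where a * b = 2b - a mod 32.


7 * 9 = 2*9 - 7 mod 32
= 18 - 7 mod 32
= 11 mod 32 = 11

11


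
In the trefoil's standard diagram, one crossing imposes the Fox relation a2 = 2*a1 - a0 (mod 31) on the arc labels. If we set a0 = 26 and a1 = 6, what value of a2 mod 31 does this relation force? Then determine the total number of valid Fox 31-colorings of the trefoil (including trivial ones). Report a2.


Step 1: Apply the given crossing relation 2*a1 - a0 - a2 = 0 (mod 31).
  a2 = 2*a1 - a0 mod 31
  a2 = 2*6 - 26 mod 31
  a2 = 12 - 26 mod 31
  a2 = -14 mod 31 = 17
Step 2: The trefoil has determinant 3.
  Number of Fox p-colorings (p prime) is p^2 if p = 3, else p.
  Since 31 does not divide 3, only trivial (constant) colorings exist.
  (So the trial a0 = 26, a1 = 6 with a0 != a1 does NOT extend to a valid coloring of the whole trefoil: the other two crossing relations require 3*(a1 - a0) = 0 (mod 31), which fails.)
  Total colorings = 31
Step 3: a2 = 17, total Fox 31-colorings = 31

17


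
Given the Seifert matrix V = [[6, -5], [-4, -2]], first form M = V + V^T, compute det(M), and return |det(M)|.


Step 1: Form V + V^T where V = [[6, -5], [-4, -2]]
  V^T = [[6, -4], [-5, -2]]
  V + V^T = [[12, -9], [-9, -4]]
Step 2: det(V + V^T) = 12*(-4) - (-9)*(-9)
  = -48 - 81 = -129
Step 3: Knot determinant = |det(V + V^T)| = |-129| = 129

129


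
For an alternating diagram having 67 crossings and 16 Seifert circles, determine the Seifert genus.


For alternating knots, g = (c - s + 1)/2.
= (67 - 16 + 1)/2
= 52/2 = 26

26


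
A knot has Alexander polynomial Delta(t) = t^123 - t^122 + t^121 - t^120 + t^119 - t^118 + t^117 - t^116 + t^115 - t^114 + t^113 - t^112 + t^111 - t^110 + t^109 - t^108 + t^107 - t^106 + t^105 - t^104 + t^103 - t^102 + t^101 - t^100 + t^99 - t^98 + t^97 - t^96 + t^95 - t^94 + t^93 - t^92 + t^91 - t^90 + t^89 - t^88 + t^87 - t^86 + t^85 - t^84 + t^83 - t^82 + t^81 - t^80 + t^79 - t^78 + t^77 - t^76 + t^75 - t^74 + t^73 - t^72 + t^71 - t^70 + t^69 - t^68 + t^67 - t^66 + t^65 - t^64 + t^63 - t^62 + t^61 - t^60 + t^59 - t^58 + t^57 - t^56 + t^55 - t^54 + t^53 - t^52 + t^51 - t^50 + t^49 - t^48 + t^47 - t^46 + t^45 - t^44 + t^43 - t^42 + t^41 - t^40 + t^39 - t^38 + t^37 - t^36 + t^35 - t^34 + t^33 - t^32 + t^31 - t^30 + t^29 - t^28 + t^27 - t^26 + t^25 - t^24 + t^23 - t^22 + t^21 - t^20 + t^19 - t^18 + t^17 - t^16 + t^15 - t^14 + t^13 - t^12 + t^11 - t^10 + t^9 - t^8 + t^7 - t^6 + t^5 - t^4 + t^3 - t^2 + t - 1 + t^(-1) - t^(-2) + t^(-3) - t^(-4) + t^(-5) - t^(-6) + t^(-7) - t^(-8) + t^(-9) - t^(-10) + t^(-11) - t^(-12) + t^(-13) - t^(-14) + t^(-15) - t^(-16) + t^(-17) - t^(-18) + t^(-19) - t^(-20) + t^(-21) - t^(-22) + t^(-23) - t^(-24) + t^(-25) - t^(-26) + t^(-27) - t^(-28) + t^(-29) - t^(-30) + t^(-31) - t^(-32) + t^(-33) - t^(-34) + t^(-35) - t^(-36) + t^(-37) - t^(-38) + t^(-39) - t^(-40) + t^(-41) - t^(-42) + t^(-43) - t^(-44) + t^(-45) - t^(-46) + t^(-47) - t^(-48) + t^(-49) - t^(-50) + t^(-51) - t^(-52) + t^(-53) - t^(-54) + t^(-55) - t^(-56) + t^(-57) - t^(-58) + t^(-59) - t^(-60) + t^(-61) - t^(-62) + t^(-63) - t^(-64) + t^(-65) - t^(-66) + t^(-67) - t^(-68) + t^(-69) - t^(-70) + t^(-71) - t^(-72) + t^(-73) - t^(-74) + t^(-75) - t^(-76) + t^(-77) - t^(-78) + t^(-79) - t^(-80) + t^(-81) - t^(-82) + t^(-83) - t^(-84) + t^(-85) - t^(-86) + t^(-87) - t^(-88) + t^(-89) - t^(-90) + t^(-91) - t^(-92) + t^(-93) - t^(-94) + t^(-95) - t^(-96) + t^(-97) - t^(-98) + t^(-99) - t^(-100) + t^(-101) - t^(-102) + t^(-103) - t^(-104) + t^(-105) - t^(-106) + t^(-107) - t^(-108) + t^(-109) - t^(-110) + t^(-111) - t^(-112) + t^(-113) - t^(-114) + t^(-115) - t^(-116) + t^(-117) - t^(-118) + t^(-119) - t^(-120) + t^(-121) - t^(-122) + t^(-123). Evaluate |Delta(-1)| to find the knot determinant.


Step 1: The polynomial has 247 terms with alternating signs, exponents from 123 down to -123.
Step 2: Substitute t = -1. The i-th term has coefficient (-1)^i and exponent (m-i),
  so its value is (-1)^i * (-1)^(m-i) = (-1)^m = -1 for every i.
Step 3: All 247 terms equal -1, so Delta(-1) = 247 * (-1) = -247
Step 4: |Delta(-1)| = 247

247


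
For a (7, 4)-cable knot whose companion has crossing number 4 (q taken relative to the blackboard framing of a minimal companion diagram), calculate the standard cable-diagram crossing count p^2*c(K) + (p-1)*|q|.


Step 1: Each of the c(K) crossings of the companion diagram becomes p*p = p^2 crossings among the p parallel strands, and each of the |q| twists s_1 s_2 ... s_(p-1) adds (p-1) crossings.
  Crossings = p^2 * c(K) + (p-1)*|q|
Step 2: = 7^2 * 4 + (7-1)*4
Step 3: = 49*4 + 6*4
Step 4: = 196 + 24 = 220

220


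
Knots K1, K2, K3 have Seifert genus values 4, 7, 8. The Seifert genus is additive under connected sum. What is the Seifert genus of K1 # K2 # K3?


The Seifert genus is additive under connected sum.
Seifert genus(K1 # K2 # K3) = (4) + (7) + (8)
= 19

19


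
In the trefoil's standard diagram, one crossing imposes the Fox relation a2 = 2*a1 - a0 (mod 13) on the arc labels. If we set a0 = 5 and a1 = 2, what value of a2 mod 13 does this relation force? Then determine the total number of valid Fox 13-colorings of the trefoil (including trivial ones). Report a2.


Step 1: Apply the given crossing relation 2*a1 - a0 - a2 = 0 (mod 13).
  a2 = 2*a1 - a0 mod 13
  a2 = 2*2 - 5 mod 13
  a2 = 4 - 5 mod 13
  a2 = -1 mod 13 = 12
Step 2: The trefoil has determinant 3.
  Number of Fox p-colorings (p prime) is p^2 if p = 3, else p.
  Since 13 does not divide 3, only trivial (constant) colorings exist.
  (So the trial a0 = 5, a1 = 2 with a0 != a1 does NOT extend to a valid coloring of the whole trefoil: the other two crossing relations require 3*(a1 - a0) = 0 (mod 13), which fails.)
  Total colorings = 13
Step 3: a2 = 12, total Fox 13-colorings = 13

12


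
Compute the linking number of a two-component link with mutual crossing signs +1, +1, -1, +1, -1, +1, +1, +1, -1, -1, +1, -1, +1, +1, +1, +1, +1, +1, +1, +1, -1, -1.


Step 1: Count positive crossings: 15
Step 2: Count negative crossings: 7
Step 3: Sum of signs = 15 - 7 = 8
Step 4: Linking number = sum/2 = 8/2 = 4

4


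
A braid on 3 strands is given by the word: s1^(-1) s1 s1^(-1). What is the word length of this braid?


The word length counts the number of generators (including inverses).
Listing each generator: s1^(-1), s1, s1^(-1)
There are 3 generators in this braid word.

3


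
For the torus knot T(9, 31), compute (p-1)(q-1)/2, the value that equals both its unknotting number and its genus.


For a torus knot T(p,q), both the unknotting number and genus equal (p-1)(q-1)/2.
= (9-1)(31-1)/2
= 8*30/2
= 240/2 = 120

120


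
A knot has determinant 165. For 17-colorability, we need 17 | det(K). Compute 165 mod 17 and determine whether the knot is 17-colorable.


Step 1: A knot is p-colorable if and only if p divides its determinant.
Step 2: Compute 165 mod 17.
165 = 9 * 17 + 12
Step 3: 165 mod 17 = 12
Step 4: The knot is 17-colorable: no

12


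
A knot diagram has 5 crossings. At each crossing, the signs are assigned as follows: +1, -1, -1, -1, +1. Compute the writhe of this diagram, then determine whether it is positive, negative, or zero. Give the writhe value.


Step 1: Count positive crossings (+1).
Positive crossings: 2
Step 2: Count negative crossings (-1).
Negative crossings: 3
Step 3: Writhe = (positive) - (negative)
w = 2 - 3 = -1
Step 4: |w| = 1, and w is negative

-1


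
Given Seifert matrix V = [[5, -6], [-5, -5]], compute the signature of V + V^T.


Step 1: V + V^T = [[10, -11], [-11, -10]]
Step 2: trace = 0, det = -221
Step 3: Discriminant = 0^2 - 4*(-221) = 884
Step 4: Eigenvalues: 14.8661, -14.8661
Step 5: Signature = (# positive eigenvalues) - (# negative eigenvalues) = 0

0


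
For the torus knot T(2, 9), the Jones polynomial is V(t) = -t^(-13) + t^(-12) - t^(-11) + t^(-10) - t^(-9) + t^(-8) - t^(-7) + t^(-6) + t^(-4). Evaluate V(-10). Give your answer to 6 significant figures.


Substituting t = -10 into V(t) = -t^(-13) + t^(-12) - t^(-11) + t^(-10) - t^(-9) + t^(-8) - t^(-7) + t^(-6) + t^(-4):
  (-)t^(-13) = 1e-13
  (+)t^(-12) = 1e-12
  (-)t^(-11) = 1e-11
  (+)t^(-10) = 1e-10
  (-)t^(-9) = 1e-09
  (+)t^(-8) = 1e-08
  (-)t^(-7) = 1e-07
  (+)t^(-6) = 1e-06
  (+)t^(-4) = 0.0001
Sum = (1e-13) + (1e-12) + (1e-11) + (1e-10) + (1e-09) + (1e-08) + (1e-07) + (1e-06) + (0.0001)
= 0.0001011111111
Rounded to 6 significant figures: 0.000101111

0.000101111


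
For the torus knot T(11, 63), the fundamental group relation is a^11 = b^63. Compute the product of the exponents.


The relation is a^11 = b^63.
Product of exponents = 11 * 63
= 693

693


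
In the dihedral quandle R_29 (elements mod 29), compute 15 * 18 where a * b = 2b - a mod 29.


15 * 18 = 2*18 - 15 mod 29
= 36 - 15 mod 29
= 21 mod 29 = 21

21


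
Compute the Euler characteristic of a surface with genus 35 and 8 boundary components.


chi = 2 - 2g - b
= 2 - 2*35 - 8
= 2 - 70 - 8 = -76

-76


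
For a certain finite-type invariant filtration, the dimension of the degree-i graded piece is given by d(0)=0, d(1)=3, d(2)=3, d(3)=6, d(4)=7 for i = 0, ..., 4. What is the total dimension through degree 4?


Total dimension = d(0) + d(1) + ... + d(4)
= 0 + 3 + 3 + 6 + 7
= 19

19


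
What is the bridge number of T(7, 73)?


The bridge number of T(p,q) is min(p,q).
min(7, 73) = 7

7


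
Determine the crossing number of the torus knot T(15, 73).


For a torus knot T(p, q) with gcd(p,q)=1,
the crossing number is min(p*(q-1), q*(p-1)).
p*(q-1) = 15*72 = 1080
q*(p-1) = 73*14 = 1022
min(1080, 1022) = 1022

1022


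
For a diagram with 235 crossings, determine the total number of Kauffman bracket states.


Each crossing contributes 2 choices (A-smoothing or B-smoothing).
Total states = 2^235 = 55213970774324510299478046898216203619608871777363092441300193790394368

55213970774324510299478046898216203619608871777363092441300193790394368


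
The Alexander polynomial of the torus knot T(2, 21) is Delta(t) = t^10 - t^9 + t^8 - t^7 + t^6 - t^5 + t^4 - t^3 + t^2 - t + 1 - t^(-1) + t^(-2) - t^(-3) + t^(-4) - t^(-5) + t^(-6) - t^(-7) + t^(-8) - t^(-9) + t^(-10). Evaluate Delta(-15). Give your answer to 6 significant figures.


Substituting t = -15 into Delta(t) = t^10 - t^9 + t^8 - t^7 + t^6 - t^5 + t^4 - t^3 + t^2 - t + 1 - t^(-1) + t^(-2) - t^(-3) + t^(-4) - t^(-5) + t^(-6) - t^(-7) + t^(-8) - t^(-9) + t^(-10):
Term values: (576650390625) + (38443359375) + (2562890625) + (170859375) + (11390625) + (759375) + (50625) + (3375) + (225) + (15) + (1) + (0.0666667) + (0.00444444) + (0.000296296) + (1.97531e-05) + (1.31687e-06) + (8.77915e-08) + (5.85277e-09) + (3.90184e-10) + (2.60123e-11) + (1.73415e-12)
Sum = 6.178397042e+11
Rounded to 6 significant figures: 6.1784e+11

6.1784e+11


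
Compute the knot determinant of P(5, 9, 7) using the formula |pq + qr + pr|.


Step 1: Compute pq + qr + pr.
pq = 5*9 = 45
qr = 9*7 = 63
pr = 5*7 = 35
pq + qr + pr = 45 + 63 + 35 = 143
Step 2: Take absolute value.
det(P(5,9,7)) = |143| = 143

143


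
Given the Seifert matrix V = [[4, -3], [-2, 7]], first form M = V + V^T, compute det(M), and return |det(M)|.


Step 1: Form V + V^T where V = [[4, -3], [-2, 7]]
  V^T = [[4, -2], [-3, 7]]
  V + V^T = [[8, -5], [-5, 14]]
Step 2: det(V + V^T) = 8*14 - (-5)*(-5)
  = 112 - 25 = 87
Step 3: Knot determinant = |det(V + V^T)| = |87| = 87

87


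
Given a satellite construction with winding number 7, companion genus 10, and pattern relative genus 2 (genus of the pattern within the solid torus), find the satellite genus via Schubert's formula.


Schubert: g(satellite) = g_rel(pattern) + |winding| * g(companion),
where g_rel(pattern) is the genus of the pattern relative to the solid torus.
= 2 + 7 * 10
= 2 + 70 = 72

72


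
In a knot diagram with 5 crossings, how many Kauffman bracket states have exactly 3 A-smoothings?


We choose which 3 of 5 crossings get A-smoothings.
C(5, 3) = 5! / (3! * 2!)
= 10

10


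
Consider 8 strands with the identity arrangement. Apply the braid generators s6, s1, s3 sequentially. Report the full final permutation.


Starting with identity [1, 2, 3, 4, 5, 6, 7, 8].
Apply generators in sequence:
  After s6: [1, 2, 3, 4, 5, 7, 6, 8]
  After s1: [2, 1, 3, 4, 5, 7, 6, 8]
  After s3: [2, 1, 4, 3, 5, 7, 6, 8]
Final permutation: [2, 1, 4, 3, 5, 7, 6, 8]

[2, 1, 4, 3, 5, 7, 6, 8]


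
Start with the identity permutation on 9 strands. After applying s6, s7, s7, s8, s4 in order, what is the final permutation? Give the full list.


Starting with identity [1, 2, 3, 4, 5, 6, 7, 8, 9].
Apply generators in sequence:
  After s6: [1, 2, 3, 4, 5, 7, 6, 8, 9]
  After s7: [1, 2, 3, 4, 5, 7, 8, 6, 9]
  After s7: [1, 2, 3, 4, 5, 7, 6, 8, 9]
  After s8: [1, 2, 3, 4, 5, 7, 6, 9, 8]
  After s4: [1, 2, 3, 5, 4, 7, 6, 9, 8]
Final permutation: [1, 2, 3, 5, 4, 7, 6, 9, 8]

[1, 2, 3, 5, 4, 7, 6, 9, 8]


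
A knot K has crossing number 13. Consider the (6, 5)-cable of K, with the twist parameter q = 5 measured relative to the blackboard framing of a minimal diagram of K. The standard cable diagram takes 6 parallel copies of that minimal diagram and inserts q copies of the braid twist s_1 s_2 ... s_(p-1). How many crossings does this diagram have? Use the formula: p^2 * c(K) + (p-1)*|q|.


Step 1: Each of the c(K) crossings of the companion diagram becomes p*p = p^2 crossings among the p parallel strands, and each of the |q| twists s_1 s_2 ... s_(p-1) adds (p-1) crossings.
  Crossings = p^2 * c(K) + (p-1)*|q|
Step 2: = 6^2 * 13 + (6-1)*5
Step 3: = 36*13 + 5*5
Step 4: = 468 + 25 = 493

493


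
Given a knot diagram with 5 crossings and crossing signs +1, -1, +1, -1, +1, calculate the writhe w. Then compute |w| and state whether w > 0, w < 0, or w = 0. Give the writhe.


Step 1: Count positive crossings (+1).
Positive crossings: 3
Step 2: Count negative crossings (-1).
Negative crossings: 2
Step 3: Writhe = (positive) - (negative)
w = 3 - 2 = 1
Step 4: |w| = 1, and w is positive

1


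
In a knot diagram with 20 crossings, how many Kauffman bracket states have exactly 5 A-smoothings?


We choose which 5 of 20 crossings get A-smoothings.
C(20, 5) = 20! / (5! * 15!)
= 15504

15504


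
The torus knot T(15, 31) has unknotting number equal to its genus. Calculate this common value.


For a torus knot T(p,q), both the unknotting number and genus equal (p-1)(q-1)/2.
= (15-1)(31-1)/2
= 14*30/2
= 420/2 = 210

210


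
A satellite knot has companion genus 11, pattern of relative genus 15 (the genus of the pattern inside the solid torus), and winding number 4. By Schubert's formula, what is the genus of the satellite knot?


Schubert: g(satellite) = g_rel(pattern) + |winding| * g(companion),
where g_rel(pattern) is the genus of the pattern relative to the solid torus.
= 15 + 4 * 11
= 15 + 44 = 59

59


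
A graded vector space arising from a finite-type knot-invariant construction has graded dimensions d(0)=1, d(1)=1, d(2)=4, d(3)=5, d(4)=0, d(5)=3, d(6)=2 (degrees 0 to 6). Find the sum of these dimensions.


Total dimension = d(0) + d(1) + ... + d(6)
= 1 + 1 + 4 + 5 + 0 + 3 + 2
= 16

16


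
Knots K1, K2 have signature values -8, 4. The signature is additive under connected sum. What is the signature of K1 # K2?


The signature is additive under connected sum.
signature(K1 # K2) = (-8) + (4)
= -4

-4


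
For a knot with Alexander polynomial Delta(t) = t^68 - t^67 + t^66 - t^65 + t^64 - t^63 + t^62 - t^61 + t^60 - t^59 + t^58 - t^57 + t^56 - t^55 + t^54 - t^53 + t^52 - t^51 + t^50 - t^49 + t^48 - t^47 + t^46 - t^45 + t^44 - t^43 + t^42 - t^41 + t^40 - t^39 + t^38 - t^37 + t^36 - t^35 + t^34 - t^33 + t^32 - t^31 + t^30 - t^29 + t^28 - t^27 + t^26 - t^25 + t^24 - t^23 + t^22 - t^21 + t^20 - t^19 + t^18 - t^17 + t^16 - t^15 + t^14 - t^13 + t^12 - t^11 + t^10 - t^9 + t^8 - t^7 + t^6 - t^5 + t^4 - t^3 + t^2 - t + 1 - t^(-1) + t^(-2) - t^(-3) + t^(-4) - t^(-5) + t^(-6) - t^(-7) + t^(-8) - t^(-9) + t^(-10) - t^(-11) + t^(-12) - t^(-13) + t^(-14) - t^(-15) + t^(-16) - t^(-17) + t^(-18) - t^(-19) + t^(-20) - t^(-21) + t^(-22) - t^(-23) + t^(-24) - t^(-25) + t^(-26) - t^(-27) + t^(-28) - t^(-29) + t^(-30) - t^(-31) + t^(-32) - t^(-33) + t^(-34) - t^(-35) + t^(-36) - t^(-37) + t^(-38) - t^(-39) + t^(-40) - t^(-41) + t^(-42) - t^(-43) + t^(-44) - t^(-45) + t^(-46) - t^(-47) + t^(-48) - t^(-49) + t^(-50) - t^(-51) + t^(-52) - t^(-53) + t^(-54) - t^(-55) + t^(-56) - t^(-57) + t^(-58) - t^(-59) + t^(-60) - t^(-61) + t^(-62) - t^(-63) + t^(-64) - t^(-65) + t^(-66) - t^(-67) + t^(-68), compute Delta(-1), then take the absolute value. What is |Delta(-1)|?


Step 1: The polynomial has 137 terms with alternating signs, exponents from 68 down to -68.
Step 2: Substitute t = -1. The i-th term has coefficient (-1)^i and exponent (m-i),
  so its value is (-1)^i * (-1)^(m-i) = (-1)^m = 1 for every i.
Step 3: All 137 terms equal 1, so Delta(-1) = 137 * (1) = 137
Step 4: |Delta(-1)| = 137

137


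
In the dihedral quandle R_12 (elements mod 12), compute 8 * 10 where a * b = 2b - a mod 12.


8 * 10 = 2*10 - 8 mod 12
= 20 - 8 mod 12
= 12 mod 12 = 0

0


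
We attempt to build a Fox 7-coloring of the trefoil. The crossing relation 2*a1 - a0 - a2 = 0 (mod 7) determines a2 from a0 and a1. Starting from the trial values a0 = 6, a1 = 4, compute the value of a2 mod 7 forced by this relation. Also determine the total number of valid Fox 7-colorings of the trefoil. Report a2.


Step 1: Apply the given crossing relation 2*a1 - a0 - a2 = 0 (mod 7).
  a2 = 2*a1 - a0 mod 7
  a2 = 2*4 - 6 mod 7
  a2 = 8 - 6 mod 7
  a2 = 2 mod 7 = 2
Step 2: The trefoil has determinant 3.
  Number of Fox p-colorings (p prime) is p^2 if p = 3, else p.
  Since 7 does not divide 3, only trivial (constant) colorings exist.
  (So the trial a0 = 6, a1 = 4 with a0 != a1 does NOT extend to a valid coloring of the whole trefoil: the other two crossing relations require 3*(a1 - a0) = 0 (mod 7), which fails.)
  Total colorings = 7
Step 3: a2 = 2, total Fox 7-colorings = 7

2


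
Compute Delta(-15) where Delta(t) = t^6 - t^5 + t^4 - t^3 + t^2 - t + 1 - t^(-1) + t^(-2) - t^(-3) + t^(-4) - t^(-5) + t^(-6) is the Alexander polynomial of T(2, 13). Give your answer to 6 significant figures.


Substituting t = -15 into Delta(t) = t^6 - t^5 + t^4 - t^3 + t^2 - t + 1 - t^(-1) + t^(-2) - t^(-3) + t^(-4) - t^(-5) + t^(-6):
Term values: (11390625) + (759375) + (50625) + (3375) + (225) + (15) + (1) + (0.0666667) + (0.00444444) + (0.000296296) + (1.97531e-05) + (1.31687e-06) + (8.77915e-08)
Sum = 12204241.07
Rounded to 6 significant figures: 1.22042e+07

1.22042e+07


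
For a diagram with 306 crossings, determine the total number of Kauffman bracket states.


Each crossing contributes 2 choices (A-smoothing or B-smoothing).
Total states = 2^306 = 130370302485407109521180524058200202307293977194619920040712988758680403184853549195737432064

130370302485407109521180524058200202307293977194619920040712988758680403184853549195737432064


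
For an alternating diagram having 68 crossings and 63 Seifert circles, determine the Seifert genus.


For alternating knots, g = (c - s + 1)/2.
= (68 - 63 + 1)/2
= 6/2 = 3

3


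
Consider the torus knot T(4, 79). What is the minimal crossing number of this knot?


For a torus knot T(p, q) with gcd(p,q)=1,
the crossing number is min(p*(q-1), q*(p-1)).
p*(q-1) = 4*78 = 312
q*(p-1) = 79*3 = 237
min(312, 237) = 237

237


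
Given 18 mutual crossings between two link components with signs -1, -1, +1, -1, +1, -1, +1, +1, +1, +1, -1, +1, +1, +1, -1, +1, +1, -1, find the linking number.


Step 1: Count positive crossings: 11
Step 2: Count negative crossings: 7
Step 3: Sum of signs = 11 - 7 = 4
Step 4: Linking number = sum/2 = 4/2 = 2

2


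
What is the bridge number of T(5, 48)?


The bridge number of T(p,q) is min(p,q).
min(5, 48) = 5

5


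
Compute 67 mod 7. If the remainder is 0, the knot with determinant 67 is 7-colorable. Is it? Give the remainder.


Step 1: A knot is p-colorable if and only if p divides its determinant.
Step 2: Compute 67 mod 7.
67 = 9 * 7 + 4
Step 3: 67 mod 7 = 4
Step 4: The knot is 7-colorable: no

4


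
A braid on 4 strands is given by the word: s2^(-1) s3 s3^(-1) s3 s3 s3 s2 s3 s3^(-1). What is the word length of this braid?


The word length counts the number of generators (including inverses).
Listing each generator: s2^(-1), s3, s3^(-1), s3, s3, s3, s2, s3, s3^(-1)
There are 9 generators in this braid word.

9


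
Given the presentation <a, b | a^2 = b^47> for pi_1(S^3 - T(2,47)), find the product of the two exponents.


The relation is a^2 = b^47.
Product of exponents = 2 * 47
= 94

94


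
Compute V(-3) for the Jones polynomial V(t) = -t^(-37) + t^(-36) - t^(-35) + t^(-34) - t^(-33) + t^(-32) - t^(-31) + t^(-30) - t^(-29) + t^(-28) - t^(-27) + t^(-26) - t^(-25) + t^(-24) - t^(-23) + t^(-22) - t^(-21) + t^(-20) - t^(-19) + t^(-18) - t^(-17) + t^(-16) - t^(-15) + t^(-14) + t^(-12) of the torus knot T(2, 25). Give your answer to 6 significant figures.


Substituting t = -3 into V(t) = -t^(-37) + t^(-36) - t^(-35) + t^(-34) - t^(-33) + t^(-32) - t^(-31) + t^(-30) - t^(-29) + t^(-28) - t^(-27) + t^(-26) - t^(-25) + t^(-24) - t^(-23) + t^(-22) - t^(-21) + t^(-20) - t^(-19) + t^(-18) - t^(-17) + t^(-16) - t^(-15) + t^(-14) + t^(-12):
  (-)t^(-37) = 2.22082e-18
  (+)t^(-36) = 6.66246e-18
  (-)t^(-35) = 1.99874e-17
  (+)t^(-34) = 5.99622e-17
  (-)t^(-33) = 1.79887e-16
  (+)t^(-32) = 5.3966e-16
  (-)t^(-31) = 1.61898e-15
  (+)t^(-30) = 4.85694e-15
  (-)t^(-29) = 1.45708e-14
  (+)t^(-28) = 4.37124e-14
  (-)t^(-27) = 1.31137e-13
  (+)t^(-26) = 3.93412e-13
  (-)t^(-25) = 1.18024e-12
  (+)t^(-24) = 3.54071e-12
  (-)t^(-23) = 1.06221e-11
  (+)t^(-22) = 3.18664e-11
  (-)t^(-21) = 9.55991e-11
  (+)t^(-20) = 2.86797e-10
  (-)t^(-19) = 8.60392e-10
  (+)t^(-18) = 2.58117e-09
  (-)t^(-17) = 7.74352e-09
  (+)t^(-16) = 2.32306e-08
  (-)t^(-15) = 6.96917e-08
  (+)t^(-14) = 2.09075e-07
  (+)t^(-12) = 1.88168e-06
Sum = (2.22082e-18) + (6.66246e-18) + (1.99874e-17) + (5.99622e-17) + (1.79887e-16) + (5.3966e-16) + (1.61898e-15) + (4.85694e-15) + (1.45708e-14) + (4.37124e-14) + (1.31137e-13) + (3.93412e-13) + (1.18024e-12) + (3.54071e-12) + (1.06221e-11) + (3.18664e-11) + (9.55991e-11) + (2.86797e-10) + (8.60392e-10) + (2.58117e-09) + (7.74352e-09) + (2.32306e-08) + (6.96917e-08) + (2.09075e-07) + (1.88168e-06)
= 2.19528916e-06
Rounded to 6 significant figures: 2.19529e-06

2.19529e-06


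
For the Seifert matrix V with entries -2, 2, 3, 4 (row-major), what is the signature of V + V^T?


Step 1: V + V^T = [[-4, 5], [5, 8]]
Step 2: trace = 4, det = -57
Step 3: Discriminant = 4^2 - 4*(-57) = 244
Step 4: Eigenvalues: 9.81025, -5.81025
Step 5: Signature = (# positive eigenvalues) - (# negative eigenvalues) = 0

0


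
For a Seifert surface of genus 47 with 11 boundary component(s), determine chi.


chi = 2 - 2g - b
= 2 - 2*47 - 11
= 2 - 94 - 11 = -103

-103


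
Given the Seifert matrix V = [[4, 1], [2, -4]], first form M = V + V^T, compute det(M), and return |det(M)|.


Step 1: Form V + V^T where V = [[4, 1], [2, -4]]
  V^T = [[4, 2], [1, -4]]
  V + V^T = [[8, 3], [3, -8]]
Step 2: det(V + V^T) = 8*(-8) - 3*3
  = -64 - 9 = -73
Step 3: Knot determinant = |det(V + V^T)| = |-73| = 73

73


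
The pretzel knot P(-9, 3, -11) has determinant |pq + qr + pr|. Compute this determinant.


Step 1: Compute pq + qr + pr.
pq = (-9)*3 = -27
qr = 3*(-11) = -33
pr = (-9)*(-11) = 99
pq + qr + pr = -27 + (-33) + 99 = 39
Step 2: Take absolute value.
det(P(-9,3,-11)) = |39| = 39

39


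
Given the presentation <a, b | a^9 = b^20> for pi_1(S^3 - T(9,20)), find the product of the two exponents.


The relation is a^9 = b^20.
Product of exponents = 9 * 20
= 180

180


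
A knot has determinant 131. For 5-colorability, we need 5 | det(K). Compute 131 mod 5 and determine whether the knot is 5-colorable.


Step 1: A knot is p-colorable if and only if p divides its determinant.
Step 2: Compute 131 mod 5.
131 = 26 * 5 + 1
Step 3: 131 mod 5 = 1
Step 4: The knot is 5-colorable: no

1


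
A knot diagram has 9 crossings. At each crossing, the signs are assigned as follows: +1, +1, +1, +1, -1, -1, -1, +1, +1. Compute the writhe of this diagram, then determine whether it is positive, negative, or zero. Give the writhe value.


Step 1: Count positive crossings (+1).
Positive crossings: 6
Step 2: Count negative crossings (-1).
Negative crossings: 3
Step 3: Writhe = (positive) - (negative)
w = 6 - 3 = 3
Step 4: |w| = 3, and w is positive

3


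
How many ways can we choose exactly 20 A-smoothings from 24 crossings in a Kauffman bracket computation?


We choose which 20 of 24 crossings get A-smoothings.
C(24, 20) = 24! / (20! * 4!)
= 10626

10626


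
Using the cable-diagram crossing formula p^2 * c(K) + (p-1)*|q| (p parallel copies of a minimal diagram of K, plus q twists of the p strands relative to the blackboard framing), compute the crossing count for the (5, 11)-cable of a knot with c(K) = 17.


Step 1: Each of the c(K) crossings of the companion diagram becomes p*p = p^2 crossings among the p parallel strands, and each of the |q| twists s_1 s_2 ... s_(p-1) adds (p-1) crossings.
  Crossings = p^2 * c(K) + (p-1)*|q|
Step 2: = 5^2 * 17 + (5-1)*11
Step 3: = 25*17 + 4*11
Step 4: = 425 + 44 = 469

469


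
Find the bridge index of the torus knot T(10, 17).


The bridge number of T(p,q) is min(p,q).
min(10, 17) = 10

10


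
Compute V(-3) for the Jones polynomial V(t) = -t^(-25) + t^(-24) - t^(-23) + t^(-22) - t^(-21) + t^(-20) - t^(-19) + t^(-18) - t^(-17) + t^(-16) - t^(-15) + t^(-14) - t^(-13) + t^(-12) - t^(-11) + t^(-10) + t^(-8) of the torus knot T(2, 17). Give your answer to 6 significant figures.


Substituting t = -3 into V(t) = -t^(-25) + t^(-24) - t^(-23) + t^(-22) - t^(-21) + t^(-20) - t^(-19) + t^(-18) - t^(-17) + t^(-16) - t^(-15) + t^(-14) - t^(-13) + t^(-12) - t^(-11) + t^(-10) + t^(-8):
  (-)t^(-25) = 1.18024e-12
  (+)t^(-24) = 3.54071e-12
  (-)t^(-23) = 1.06221e-11
  (+)t^(-22) = 3.18664e-11
  (-)t^(-21) = 9.55991e-11
  (+)t^(-20) = 2.86797e-10
  (-)t^(-19) = 8.60392e-10
  (+)t^(-18) = 2.58117e-09
  (-)t^(-17) = 7.74352e-09
  (+)t^(-16) = 2.32306e-08
  (-)t^(-15) = 6.96917e-08
  (+)t^(-14) = 2.09075e-07
  (-)t^(-13) = 6.27225e-07
  (+)t^(-12) = 1.88168e-06
  (-)t^(-11) = 5.64503e-06
  (+)t^(-10) = 1.69351e-05
  (+)t^(-8) = 0.000152416
Sum = (1.18024e-12) + (3.54071e-12) + (1.06221e-11) + (3.18664e-11) + (9.55991e-11) + (2.86797e-10) + (8.60392e-10) + (2.58117e-09) + (7.74352e-09) + (2.32306e-08) + (6.96917e-08) + (2.09075e-07) + (6.27225e-07) + (1.88168e-06) + (5.64503e-06) + (1.69351e-05) + (0.000152416)
= 0.0001778184214
Rounded to 6 significant figures: 0.000177818

0.000177818


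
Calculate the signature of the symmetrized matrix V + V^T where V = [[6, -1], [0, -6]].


Step 1: V + V^T = [[12, -1], [-1, -12]]
Step 2: trace = 0, det = -145
Step 3: Discriminant = 0^2 - 4*(-145) = 580
Step 4: Eigenvalues: 12.0416, -12.0416
Step 5: Signature = (# positive eigenvalues) - (# negative eigenvalues) = 0

0


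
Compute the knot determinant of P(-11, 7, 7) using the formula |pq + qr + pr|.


Step 1: Compute pq + qr + pr.
pq = (-11)*7 = -77
qr = 7*7 = 49
pr = (-11)*7 = -77
pq + qr + pr = -77 + 49 + (-77) = -105
Step 2: Take absolute value.
det(P(-11,7,7)) = |-105| = 105

105


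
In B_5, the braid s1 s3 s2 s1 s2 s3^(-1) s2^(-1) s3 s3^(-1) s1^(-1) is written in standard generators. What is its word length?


The word length counts the number of generators (including inverses).
Listing each generator: s1, s3, s2, s1, s2, s3^(-1), s2^(-1), s3, s3^(-1), s1^(-1)
There are 10 generators in this braid word.

10


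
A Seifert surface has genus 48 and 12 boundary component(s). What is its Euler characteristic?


chi = 2 - 2g - b
= 2 - 2*48 - 12
= 2 - 96 - 12 = -106

-106


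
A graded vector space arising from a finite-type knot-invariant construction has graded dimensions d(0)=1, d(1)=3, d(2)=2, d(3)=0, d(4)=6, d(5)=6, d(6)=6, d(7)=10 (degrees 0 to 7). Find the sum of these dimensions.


Total dimension = d(0) + d(1) + ... + d(7)
= 1 + 3 + 2 + 0 + 6 + 6 + 6 + 10
= 34

34


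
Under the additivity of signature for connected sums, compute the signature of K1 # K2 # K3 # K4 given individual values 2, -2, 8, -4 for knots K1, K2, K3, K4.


The signature is additive under connected sum.
signature(K1 # K2 # K3 # K4) = (2) + (-2) + (8) + (-4)
= 4

4


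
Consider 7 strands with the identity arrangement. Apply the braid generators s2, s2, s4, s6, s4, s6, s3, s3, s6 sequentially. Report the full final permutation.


Starting with identity [1, 2, 3, 4, 5, 6, 7].
Apply generators in sequence:
  After s2: [1, 3, 2, 4, 5, 6, 7]
  After s2: [1, 2, 3, 4, 5, 6, 7]
  After s4: [1, 2, 3, 5, 4, 6, 7]
  After s6: [1, 2, 3, 5, 4, 7, 6]
  After s4: [1, 2, 3, 4, 5, 7, 6]
  After s6: [1, 2, 3, 4, 5, 6, 7]
  After s3: [1, 2, 4, 3, 5, 6, 7]
  After s3: [1, 2, 3, 4, 5, 6, 7]
  After s6: [1, 2, 3, 4, 5, 7, 6]
Final permutation: [1, 2, 3, 4, 5, 7, 6]

[1, 2, 3, 4, 5, 7, 6]


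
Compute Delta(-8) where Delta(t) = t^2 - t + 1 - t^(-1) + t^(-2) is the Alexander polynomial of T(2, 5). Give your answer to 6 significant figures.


Substituting t = -8 into Delta(t) = t^2 - t + 1 - t^(-1) + t^(-2):
Term values: (64) + (8) + (1) + (0.125) + (0.015625)
Sum = 73.140625
Rounded to 6 significant figures: 73.1406

73.1406


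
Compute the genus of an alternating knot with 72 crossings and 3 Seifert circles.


For alternating knots, g = (c - s + 1)/2.
= (72 - 3 + 1)/2
= 70/2 = 35

35


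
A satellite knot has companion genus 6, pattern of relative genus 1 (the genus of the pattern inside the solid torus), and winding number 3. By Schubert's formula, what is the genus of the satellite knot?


Schubert: g(satellite) = g_rel(pattern) + |winding| * g(companion),
where g_rel(pattern) is the genus of the pattern relative to the solid torus.
= 1 + 3 * 6
= 1 + 18 = 19

19


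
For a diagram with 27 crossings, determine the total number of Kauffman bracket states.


Each crossing contributes 2 choices (A-smoothing or B-smoothing).
Total states = 2^27 = 134217728

134217728


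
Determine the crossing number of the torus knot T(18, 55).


For a torus knot T(p, q) with gcd(p,q)=1,
the crossing number is min(p*(q-1), q*(p-1)).
p*(q-1) = 18*54 = 972
q*(p-1) = 55*17 = 935
min(972, 935) = 935

935


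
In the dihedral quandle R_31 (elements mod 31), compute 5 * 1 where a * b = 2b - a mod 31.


5 * 1 = 2*1 - 5 mod 31
= 2 - 5 mod 31
= -3 mod 31 = 28

28


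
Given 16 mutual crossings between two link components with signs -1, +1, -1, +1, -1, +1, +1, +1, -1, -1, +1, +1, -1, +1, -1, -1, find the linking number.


Step 1: Count positive crossings: 8
Step 2: Count negative crossings: 8
Step 3: Sum of signs = 8 - 8 = 0
Step 4: Linking number = sum/2 = 0/2 = 0

0


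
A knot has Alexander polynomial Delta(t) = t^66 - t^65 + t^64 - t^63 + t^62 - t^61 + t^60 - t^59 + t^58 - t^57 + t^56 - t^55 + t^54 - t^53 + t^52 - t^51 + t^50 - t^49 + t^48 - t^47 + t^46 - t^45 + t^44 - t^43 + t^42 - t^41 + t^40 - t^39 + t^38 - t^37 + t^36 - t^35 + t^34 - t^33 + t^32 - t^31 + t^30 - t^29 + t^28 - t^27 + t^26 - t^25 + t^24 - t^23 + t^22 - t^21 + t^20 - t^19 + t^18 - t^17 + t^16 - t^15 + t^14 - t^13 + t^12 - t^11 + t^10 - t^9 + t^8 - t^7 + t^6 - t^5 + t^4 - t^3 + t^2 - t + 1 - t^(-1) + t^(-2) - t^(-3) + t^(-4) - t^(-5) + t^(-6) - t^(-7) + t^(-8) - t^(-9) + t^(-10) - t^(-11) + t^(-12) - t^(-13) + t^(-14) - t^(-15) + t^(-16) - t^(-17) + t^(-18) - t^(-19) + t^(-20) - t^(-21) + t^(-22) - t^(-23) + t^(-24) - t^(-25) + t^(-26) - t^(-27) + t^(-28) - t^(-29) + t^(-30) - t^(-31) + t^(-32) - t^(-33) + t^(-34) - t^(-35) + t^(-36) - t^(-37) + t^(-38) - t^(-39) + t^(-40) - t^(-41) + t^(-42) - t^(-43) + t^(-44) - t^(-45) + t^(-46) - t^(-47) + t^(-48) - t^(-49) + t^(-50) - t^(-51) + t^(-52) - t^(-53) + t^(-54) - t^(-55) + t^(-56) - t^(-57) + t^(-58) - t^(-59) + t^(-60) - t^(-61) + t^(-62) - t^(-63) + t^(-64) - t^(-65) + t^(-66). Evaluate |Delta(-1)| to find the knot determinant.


Step 1: The polynomial has 133 terms with alternating signs, exponents from 66 down to -66.
Step 2: Substitute t = -1. The i-th term has coefficient (-1)^i and exponent (m-i),
  so its value is (-1)^i * (-1)^(m-i) = (-1)^m = 1 for every i.
Step 3: All 133 terms equal 1, so Delta(-1) = 133 * (1) = 133
Step 4: |Delta(-1)| = 133

133


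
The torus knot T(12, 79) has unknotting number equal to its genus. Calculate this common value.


For a torus knot T(p,q), both the unknotting number and genus equal (p-1)(q-1)/2.
= (12-1)(79-1)/2
= 11*78/2
= 858/2 = 429

429


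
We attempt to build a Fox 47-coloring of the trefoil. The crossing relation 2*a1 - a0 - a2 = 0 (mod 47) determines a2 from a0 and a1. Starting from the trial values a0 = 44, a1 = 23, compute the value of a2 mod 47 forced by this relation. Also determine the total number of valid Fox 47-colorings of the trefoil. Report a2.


Step 1: Apply the given crossing relation 2*a1 - a0 - a2 = 0 (mod 47).
  a2 = 2*a1 - a0 mod 47
  a2 = 2*23 - 44 mod 47
  a2 = 46 - 44 mod 47
  a2 = 2 mod 47 = 2
Step 2: The trefoil has determinant 3.
  Number of Fox p-colorings (p prime) is p^2 if p = 3, else p.
  Since 47 does not divide 3, only trivial (constant) colorings exist.
  (So the trial a0 = 44, a1 = 23 with a0 != a1 does NOT extend to a valid coloring of the whole trefoil: the other two crossing relations require 3*(a1 - a0) = 0 (mod 47), which fails.)
  Total colorings = 47
Step 3: a2 = 2, total Fox 47-colorings = 47

2


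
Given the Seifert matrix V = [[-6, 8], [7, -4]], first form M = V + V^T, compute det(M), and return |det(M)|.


Step 1: Form V + V^T where V = [[-6, 8], [7, -4]]
  V^T = [[-6, 7], [8, -4]]
  V + V^T = [[-12, 15], [15, -8]]
Step 2: det(V + V^T) = (-12)*(-8) - 15*15
  = 96 - 225 = -129
Step 3: Knot determinant = |det(V + V^T)| = |-129| = 129

129


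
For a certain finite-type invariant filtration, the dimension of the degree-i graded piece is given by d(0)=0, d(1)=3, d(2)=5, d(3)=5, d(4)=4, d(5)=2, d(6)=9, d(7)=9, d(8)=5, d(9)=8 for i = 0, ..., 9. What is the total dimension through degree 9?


Total dimension = d(0) + d(1) + ... + d(9)
= 0 + 3 + 5 + 5 + 4 + 2 + 9 + 9 + 5 + 8
= 50

50


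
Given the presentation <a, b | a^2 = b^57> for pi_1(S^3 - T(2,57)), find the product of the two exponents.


The relation is a^2 = b^57.
Product of exponents = 2 * 57
= 114

114


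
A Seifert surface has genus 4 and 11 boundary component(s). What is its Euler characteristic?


chi = 2 - 2g - b
= 2 - 2*4 - 11
= 2 - 8 - 11 = -17

-17


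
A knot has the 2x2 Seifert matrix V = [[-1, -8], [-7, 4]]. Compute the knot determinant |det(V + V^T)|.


Step 1: Form V + V^T where V = [[-1, -8], [-7, 4]]
  V^T = [[-1, -7], [-8, 4]]
  V + V^T = [[-2, -15], [-15, 8]]
Step 2: det(V + V^T) = (-2)*8 - (-15)*(-15)
  = -16 - 225 = -241
Step 3: Knot determinant = |det(V + V^T)| = |-241| = 241

241


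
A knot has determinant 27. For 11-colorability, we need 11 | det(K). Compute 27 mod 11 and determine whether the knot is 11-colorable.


Step 1: A knot is p-colorable if and only if p divides its determinant.
Step 2: Compute 27 mod 11.
27 = 2 * 11 + 5
Step 3: 27 mod 11 = 5
Step 4: The knot is 11-colorable: no

5


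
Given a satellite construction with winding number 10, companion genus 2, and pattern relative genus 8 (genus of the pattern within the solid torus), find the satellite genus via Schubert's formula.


Schubert: g(satellite) = g_rel(pattern) + |winding| * g(companion),
where g_rel(pattern) is the genus of the pattern relative to the solid torus.
= 8 + 10 * 2
= 8 + 20 = 28

28


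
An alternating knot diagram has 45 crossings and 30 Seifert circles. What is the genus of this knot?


For alternating knots, g = (c - s + 1)/2.
= (45 - 30 + 1)/2
= 16/2 = 8

8


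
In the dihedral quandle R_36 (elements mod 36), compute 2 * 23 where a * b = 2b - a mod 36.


2 * 23 = 2*23 - 2 mod 36
= 46 - 2 mod 36
= 44 mod 36 = 8

8


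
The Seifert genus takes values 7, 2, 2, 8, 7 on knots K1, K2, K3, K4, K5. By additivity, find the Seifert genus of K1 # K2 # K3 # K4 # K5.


The Seifert genus is additive under connected sum.
Seifert genus(K1 # K2 # K3 # K4 # K5) = (7) + (2) + (2) + (8) + (7)
= 26

26


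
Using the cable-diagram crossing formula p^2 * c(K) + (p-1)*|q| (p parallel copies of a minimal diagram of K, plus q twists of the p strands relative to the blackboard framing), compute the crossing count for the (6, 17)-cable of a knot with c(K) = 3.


Step 1: Each of the c(K) crossings of the companion diagram becomes p*p = p^2 crossings among the p parallel strands, and each of the |q| twists s_1 s_2 ... s_(p-1) adds (p-1) crossings.
  Crossings = p^2 * c(K) + (p-1)*|q|
Step 2: = 6^2 * 3 + (6-1)*17
Step 3: = 36*3 + 5*17
Step 4: = 108 + 85 = 193

193


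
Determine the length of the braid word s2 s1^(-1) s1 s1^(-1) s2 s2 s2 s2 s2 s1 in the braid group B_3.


The word length counts the number of generators (including inverses).
Listing each generator: s2, s1^(-1), s1, s1^(-1), s2, s2, s2, s2, s2, s1
There are 10 generators in this braid word.

10


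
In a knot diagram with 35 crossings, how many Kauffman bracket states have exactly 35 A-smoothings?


We choose which 35 of 35 crossings get A-smoothings.
C(35, 35) = 35! / (35! * 0!)
= 1

1


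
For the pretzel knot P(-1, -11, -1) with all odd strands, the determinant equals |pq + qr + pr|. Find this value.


Step 1: Compute pq + qr + pr.
pq = (-1)*(-11) = 11
qr = (-11)*(-1) = 11
pr = (-1)*(-1) = 1
pq + qr + pr = 11 + 11 + 1 = 23
Step 2: Take absolute value.
det(P(-1,-11,-1)) = |23| = 23

23


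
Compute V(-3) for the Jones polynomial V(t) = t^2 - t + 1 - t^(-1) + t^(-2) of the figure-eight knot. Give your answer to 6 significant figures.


Substituting t = -3 into V(t) = t^2 - t + 1 - t^(-1) + t^(-2):
  (+)t^(2) = 9
  (-)t^(1) = 3
  (+)t^(0) = 1
  (-)t^(-1) = 0.333333
  (+)t^(-2) = 0.111111
Sum = (9) + (3) + (1) + (0.333333) + (0.111111)
= 13.44444444
Rounded to 6 significant figures: 13.4444

13.4444


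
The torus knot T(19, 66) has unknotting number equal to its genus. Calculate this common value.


For a torus knot T(p,q), both the unknotting number and genus equal (p-1)(q-1)/2.
= (19-1)(66-1)/2
= 18*65/2
= 1170/2 = 585

585


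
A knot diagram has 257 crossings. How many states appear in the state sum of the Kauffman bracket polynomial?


Each crossing contributes 2 choices (A-smoothing or B-smoothing).
Total states = 2^257 = 231584178474632390847141970017375815706539969331281128078915168015826259279872

231584178474632390847141970017375815706539969331281128078915168015826259279872


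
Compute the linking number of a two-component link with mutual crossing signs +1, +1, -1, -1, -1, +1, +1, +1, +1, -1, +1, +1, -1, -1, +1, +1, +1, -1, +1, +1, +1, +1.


Step 1: Count positive crossings: 15
Step 2: Count negative crossings: 7
Step 3: Sum of signs = 15 - 7 = 8
Step 4: Linking number = sum/2 = 8/2 = 4

4


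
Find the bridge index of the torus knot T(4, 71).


The bridge number of T(p,q) is min(p,q).
min(4, 71) = 4

4


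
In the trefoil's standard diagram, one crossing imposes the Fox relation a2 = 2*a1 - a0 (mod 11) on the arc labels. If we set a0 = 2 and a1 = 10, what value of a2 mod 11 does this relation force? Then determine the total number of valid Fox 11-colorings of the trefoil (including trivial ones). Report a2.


Step 1: Apply the given crossing relation 2*a1 - a0 - a2 = 0 (mod 11).
  a2 = 2*a1 - a0 mod 11
  a2 = 2*10 - 2 mod 11
  a2 = 20 - 2 mod 11
  a2 = 18 mod 11 = 7
Step 2: The trefoil has determinant 3.
  Number of Fox p-colorings (p prime) is p^2 if p = 3, else p.
  Since 11 does not divide 3, only trivial (constant) colorings exist.
  (So the trial a0 = 2, a1 = 10 with a0 != a1 does NOT extend to a valid coloring of the whole trefoil: the other two crossing relations require 3*(a1 - a0) = 0 (mod 11), which fails.)
  Total colorings = 11
Step 3: a2 = 7, total Fox 11-colorings = 11

7
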